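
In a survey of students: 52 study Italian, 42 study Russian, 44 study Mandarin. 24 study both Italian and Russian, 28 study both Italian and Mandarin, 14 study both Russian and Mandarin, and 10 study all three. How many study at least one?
|A∪B∪C| = 52+42+44-24-28-14+10 = 82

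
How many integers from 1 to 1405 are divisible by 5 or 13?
⌊1405/5⌋ + ⌊1405/13⌋ - ⌊1405/65⌋ = 281 + 108 - 21 = 368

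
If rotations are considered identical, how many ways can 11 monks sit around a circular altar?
Circular: fix one position, arrange the rest. (11-1)! = 3628800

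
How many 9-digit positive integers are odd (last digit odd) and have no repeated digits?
Last∈{1,3,5,7,9}. Last=0: 0. Last nonzero: 5×8×P(8,7) = 1612800. Total = 1612800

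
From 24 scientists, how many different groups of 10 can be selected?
C(24,10) = 24!/(10!×14!) = 1961256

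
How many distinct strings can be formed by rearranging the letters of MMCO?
4! / (1! × 1! × 2!) = 12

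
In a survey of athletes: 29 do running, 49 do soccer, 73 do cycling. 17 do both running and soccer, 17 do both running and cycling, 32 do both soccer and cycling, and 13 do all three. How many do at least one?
|A∪B∪C| = 29+49+73-17-17-32+13 = 98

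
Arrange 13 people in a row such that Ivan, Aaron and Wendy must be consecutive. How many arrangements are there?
Treat the 3 as one block: (13-3+1)! × 3! = 39916800 × 6 = 239500800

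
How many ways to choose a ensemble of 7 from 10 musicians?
C(10,7) = 10!/(7!×3!) = 120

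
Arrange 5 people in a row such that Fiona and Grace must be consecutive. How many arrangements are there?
Treat the 2 as one block: (5-2+1)! × 2! = 24 × 2 = 48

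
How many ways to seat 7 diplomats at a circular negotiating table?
Circular: fix one position, arrange the rest. (7-1)! = 720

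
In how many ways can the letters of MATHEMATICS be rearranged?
11! / (2! × 2! × 2! × 1! × 1! × 1! × 1! × 1!) = 4989600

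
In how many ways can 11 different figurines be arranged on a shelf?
11! = 39916800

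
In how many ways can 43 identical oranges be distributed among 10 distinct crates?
C(43+10-1, 10-1) = C(52, 9) = 3679075400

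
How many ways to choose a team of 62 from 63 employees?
C(63,62) = 63!/(62!×1!) = 63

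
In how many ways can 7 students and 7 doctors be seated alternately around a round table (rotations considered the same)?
Fix one of the students: (7-1)! ways for the remaining students, × 7! ways for the doctors = 720 × 5040 = 3628800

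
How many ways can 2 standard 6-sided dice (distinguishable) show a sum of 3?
Coefficient of x^3 in (x + x² + ... + x^6)^2. By inclusion-exclusion on dice exceeding 6: Σ_j (-1)^j C(2,j)·C(3-1-6j, 1) = C(2,0)·C(2,1) = 1·2 = 2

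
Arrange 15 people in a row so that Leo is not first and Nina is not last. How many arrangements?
By inclusion-exclusion: 15! - 2×(15-1)! + (15-2)! = 1307674368000 - 174356582400 + 6227020800 = 1139544806400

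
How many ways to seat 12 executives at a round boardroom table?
Circular: fix one position, arrange the rest. (12-1)! = 39916800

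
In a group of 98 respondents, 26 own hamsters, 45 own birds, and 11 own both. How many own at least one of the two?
|A∪B| = |A| + |B| - |A∩B| = 26 + 45 - 11 = 60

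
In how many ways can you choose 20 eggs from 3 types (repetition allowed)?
C(20+3-1, 3-1) = C(22, 2) = 231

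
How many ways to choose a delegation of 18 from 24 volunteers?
C(24,18) = 24!/(18!×6!) = 134596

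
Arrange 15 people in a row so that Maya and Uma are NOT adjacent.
Total - adjacent = 15! - (15-1)!×2 = 1307674368000 - 174356582400 = 1133317785600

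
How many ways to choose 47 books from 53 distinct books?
C(53,47) = 53!/(47!×6!) = 22957480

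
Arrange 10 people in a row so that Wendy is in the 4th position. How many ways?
Fix one position: (10-1)! = 362880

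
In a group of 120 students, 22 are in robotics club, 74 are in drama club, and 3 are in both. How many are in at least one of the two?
|A∪B| = |A| + |B| - |A∩B| = 22 + 74 - 3 = 93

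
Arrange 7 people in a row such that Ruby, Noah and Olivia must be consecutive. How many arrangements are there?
Treat the 3 as one block: (7-3+1)! × 3! = 120 × 6 = 720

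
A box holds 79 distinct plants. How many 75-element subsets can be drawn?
C(79,75) = 79!/(75!×4!) = 1502501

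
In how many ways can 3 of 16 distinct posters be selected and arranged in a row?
P(16,3) = 16!/(16-3)! = 3360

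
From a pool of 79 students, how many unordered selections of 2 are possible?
C(79,2) = 79!/(2!×77!) = 3081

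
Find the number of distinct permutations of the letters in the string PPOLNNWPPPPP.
12! / (1! × 1! × 1! × 2! × 7!) = 47520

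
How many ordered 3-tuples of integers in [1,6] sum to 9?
Coefficient of x^9 in (x + x² + ... + x^6)^3. By inclusion-exclusion on dice exceeding 6: Σ_j (-1)^j C(3,j)·C(9-1-6j, 2) = C(3,0)·C(8,2) - C(3,1)·C(2,2) = 1·28 - 3·1 = 25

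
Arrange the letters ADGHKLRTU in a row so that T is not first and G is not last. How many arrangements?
By inclusion-exclusion: 9! - 2×(9-1)! + (9-2)! = 362880 - 80640 + 5040 = 287280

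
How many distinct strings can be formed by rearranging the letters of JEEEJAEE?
8! / (1! × 2! × 5!) = 168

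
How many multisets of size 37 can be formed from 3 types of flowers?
C(37+3-1, 3-1) = C(39, 2) = 741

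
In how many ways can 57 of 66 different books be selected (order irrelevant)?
C(66,57) = 66!/(57!×9!) = 37014131440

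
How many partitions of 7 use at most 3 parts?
By conjugation, equals partitions of 7 into parts ≤ 3. Let r_j(i) = number of partitions of i into parts ≤ j, for i = 0..7. r_1(i) = 1 for all i; r_j(i) = r_{j-1}(i) + r_j(i-j). Rows j = 2..3: ≤2: 1 1 2 2 3 3 4 4; ≤3: 1 1 2 3 4 5 7 8. r_3(7) = 8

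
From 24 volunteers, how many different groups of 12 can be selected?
C(24,12) = 24!/(12!×12!) = 2704156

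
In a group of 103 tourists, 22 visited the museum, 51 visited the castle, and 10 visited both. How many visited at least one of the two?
|A∪B| = |A| + |B| - |A∩B| = 22 + 51 - 10 = 63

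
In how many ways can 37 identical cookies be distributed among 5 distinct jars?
C(37+5-1, 5-1) = C(41, 4) = 101270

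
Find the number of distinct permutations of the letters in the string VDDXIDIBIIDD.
12! / (1! × 5! × 1! × 4! × 1!) = 166320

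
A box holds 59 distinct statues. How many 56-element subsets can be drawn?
C(59,56) = 59!/(56!×3!) = 32509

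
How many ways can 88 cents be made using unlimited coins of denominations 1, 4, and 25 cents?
Coefficient of x^88 in 1/(1-x^1) · 1/(1-x^4) · 1/(1-x^25). Case on j = number of 25-cent coins (j = 0..3); remainder r = 88 - 25j is made from {1,4} in ⌊r/4⌋+1 ways. r = 88, 63, 38, 13 → 23 + 16 + 10 + 4 = 53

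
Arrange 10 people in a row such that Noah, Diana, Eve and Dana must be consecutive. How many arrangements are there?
Treat the 4 as one block: (10-4+1)! × 4! = 5040 × 24 = 120960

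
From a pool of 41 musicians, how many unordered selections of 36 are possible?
C(41,36) = 41!/(36!×5!) = 749398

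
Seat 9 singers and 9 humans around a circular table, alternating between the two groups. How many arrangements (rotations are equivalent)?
Fix one of the singers: (9-1)! ways for the remaining singers, × 9! ways for the humans = 40320 × 362880 = 14631321600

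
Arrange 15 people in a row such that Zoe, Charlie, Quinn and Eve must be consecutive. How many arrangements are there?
Treat the 4 as one block: (15-4+1)! × 4! = 479001600 × 24 = 11496038400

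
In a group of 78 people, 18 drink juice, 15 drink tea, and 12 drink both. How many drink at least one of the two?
|A∪B| = |A| + |B| - |A∩B| = 18 + 15 - 12 = 21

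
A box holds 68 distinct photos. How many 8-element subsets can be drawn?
C(68,8) = 68!/(8!×60!) = 7392009768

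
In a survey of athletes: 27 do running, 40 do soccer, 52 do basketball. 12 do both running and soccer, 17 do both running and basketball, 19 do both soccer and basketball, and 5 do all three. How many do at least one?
|A∪B∪C| = 27+40+52-12-17-19+5 = 76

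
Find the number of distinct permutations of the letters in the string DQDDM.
5! / (1! × 1! × 3!) = 20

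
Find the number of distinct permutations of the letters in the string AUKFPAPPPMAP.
12! / (1! × 5! × 1! × 1! × 3! × 1!) = 665280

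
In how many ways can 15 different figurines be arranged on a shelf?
15! = 1307674368000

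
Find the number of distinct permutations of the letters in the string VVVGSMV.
7! / (1! × 1! × 1! × 4!) = 210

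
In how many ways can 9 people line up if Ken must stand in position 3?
Fix one position: (9-1)! = 40320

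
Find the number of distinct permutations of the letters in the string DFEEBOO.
7! / (1! × 2! × 1! × 1! × 2!) = 1260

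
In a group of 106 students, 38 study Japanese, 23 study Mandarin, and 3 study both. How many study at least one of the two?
|A∪B| = |A| + |B| - |A∩B| = 38 + 23 - 3 = 58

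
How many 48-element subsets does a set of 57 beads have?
C(57,48) = 57!/(48!×9!) = 8996462475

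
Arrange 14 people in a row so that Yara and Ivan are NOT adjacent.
Total - adjacent = 14! - (14-1)!×2 = 87178291200 - 12454041600 = 74724249600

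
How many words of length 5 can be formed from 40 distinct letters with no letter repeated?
P(40,5) = 40!/(40-5)! = 78960960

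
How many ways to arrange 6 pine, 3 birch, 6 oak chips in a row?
15! / (6! × 3! × 6!) = 420420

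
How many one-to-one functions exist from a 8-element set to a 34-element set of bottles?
P(34,8) = 34!/(34-8)! = 732058145280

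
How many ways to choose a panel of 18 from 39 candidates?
C(39,18) = 39!/(18!×21!) = 62359143990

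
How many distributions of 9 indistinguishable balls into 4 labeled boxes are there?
C(9+4-1, 4-1) = C(12, 3) = 220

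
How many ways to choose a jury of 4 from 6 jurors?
C(6,4) = 6!/(4!×2!) = 15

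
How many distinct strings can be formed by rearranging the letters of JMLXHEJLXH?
10! / (1! × 2! × 2! × 2! × 2! × 1!) = 226800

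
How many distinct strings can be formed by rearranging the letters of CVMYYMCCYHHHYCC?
15! / (5! × 3! × 2! × 1! × 4!) = 37837800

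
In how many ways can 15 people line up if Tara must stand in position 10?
Fix one position: (15-1)! = 87178291200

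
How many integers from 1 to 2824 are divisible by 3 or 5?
⌊2824/3⌋ + ⌊2824/5⌋ - ⌊2824/15⌋ = 941 + 564 - 188 = 1317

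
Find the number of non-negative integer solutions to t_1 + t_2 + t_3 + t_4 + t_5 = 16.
C(16+5-1, 5-1) = C(20, 4) = 4845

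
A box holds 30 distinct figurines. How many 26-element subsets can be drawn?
C(30,26) = 30!/(26!×4!) = 27405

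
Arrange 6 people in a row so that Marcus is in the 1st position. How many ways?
Fix one position: (6-1)! = 120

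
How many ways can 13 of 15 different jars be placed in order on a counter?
P(15,13) = 15!/(15-13)! = 653837184000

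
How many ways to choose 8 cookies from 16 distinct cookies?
C(16,8) = 16!/(8!×8!) = 12870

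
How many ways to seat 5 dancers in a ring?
Circular: fix one position, arrange the rest. (5-1)! = 24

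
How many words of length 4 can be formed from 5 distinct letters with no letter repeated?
P(5,4) = 5!/(5-4)! = 120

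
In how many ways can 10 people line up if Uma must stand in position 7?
Fix one position: (10-1)! = 362880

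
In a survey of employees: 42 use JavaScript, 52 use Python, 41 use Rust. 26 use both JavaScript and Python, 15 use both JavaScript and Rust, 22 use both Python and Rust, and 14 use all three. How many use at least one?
|A∪B∪C| = 42+52+41-26-15-22+14 = 86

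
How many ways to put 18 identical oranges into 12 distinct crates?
C(18+12-1, 12-1) = C(29, 11) = 34597290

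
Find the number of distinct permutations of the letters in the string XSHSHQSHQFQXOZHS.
16! / (4! × 3! × 2! × 1! × 1! × 1! × 4!) = 3027024000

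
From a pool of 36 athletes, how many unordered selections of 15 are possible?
C(36,15) = 36!/(15!×21!) = 5567902560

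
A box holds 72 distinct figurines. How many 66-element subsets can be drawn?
C(72,66) = 72!/(66!×6!) = 156238908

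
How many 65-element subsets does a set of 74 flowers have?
C(74,65) = 74!/(65!×9!) = 110524147514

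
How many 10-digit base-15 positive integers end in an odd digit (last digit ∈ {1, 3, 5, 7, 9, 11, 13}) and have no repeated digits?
Last∈{1,3,5,7,9,11,13}. Last=0: 0. Last nonzero: 7×13×P(13,8) = 4722157440. Total = 4722157440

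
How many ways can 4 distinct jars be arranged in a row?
4! = 24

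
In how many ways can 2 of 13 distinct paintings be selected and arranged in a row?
P(13,2) = 13!/(13-2)! = 156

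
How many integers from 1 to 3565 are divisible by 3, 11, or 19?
⌊3565/3⌋+⌊3565/11⌋+⌊3565/19⌋ - ⌊3565/33⌋-⌊3565/57⌋-⌊3565/209⌋ + ⌊3565/627⌋ = 1188+324+187 - 108-62-17 + 5 = 1517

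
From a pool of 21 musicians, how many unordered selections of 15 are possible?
C(21,15) = 21!/(15!×6!) = 54264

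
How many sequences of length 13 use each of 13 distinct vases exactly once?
13! = 6227020800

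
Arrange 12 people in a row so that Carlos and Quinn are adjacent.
Treat as block: (12-1)! × 2! = 39916800 × 2 = 79833600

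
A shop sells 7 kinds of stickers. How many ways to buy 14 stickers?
C(14+7-1, 7-1) = C(20, 6) = 38760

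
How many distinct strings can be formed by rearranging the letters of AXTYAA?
6! / (1! × 3! × 1! × 1!) = 120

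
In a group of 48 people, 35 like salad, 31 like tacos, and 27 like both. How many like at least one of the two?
|A∪B| = |A| + |B| - |A∩B| = 35 + 31 - 27 = 39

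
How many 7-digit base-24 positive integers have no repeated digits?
First digit: 23 choices (nonzero). Then descending: 23 × 23 × 22 × 21 × 20 × 19 × 18 = 1671682320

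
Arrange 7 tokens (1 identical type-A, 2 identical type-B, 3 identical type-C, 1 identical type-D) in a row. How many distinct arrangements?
7! / (1! × 2! × 3! × 1!) = 420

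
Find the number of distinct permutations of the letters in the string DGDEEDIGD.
9! / (2! × 2! × 1! × 4!) = 3780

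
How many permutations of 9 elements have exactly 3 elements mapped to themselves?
Choose the 3 fixed points C(9,3) = 84, derange the rest: !6 = Σ_{j=0}^{6} (-1)^j·6!/j! = 720 - 720 + 360 - 120 + 30 - 6 + 1 = 265. Product = 84 × 265 = 22260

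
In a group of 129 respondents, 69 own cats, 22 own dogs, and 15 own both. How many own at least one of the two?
|A∪B| = |A| + |B| - |A∩B| = 69 + 22 - 15 = 76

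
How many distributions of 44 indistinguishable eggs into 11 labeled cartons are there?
C(44+11-1, 11-1) = C(54, 10) = 23930713170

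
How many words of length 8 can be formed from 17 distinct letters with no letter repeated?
P(17,8) = 17!/(17-8)! = 980179200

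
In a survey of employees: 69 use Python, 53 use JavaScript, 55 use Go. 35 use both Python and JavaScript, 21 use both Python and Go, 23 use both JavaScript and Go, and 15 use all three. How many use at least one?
|A∪B∪C| = 69+53+55-35-21-23+15 = 113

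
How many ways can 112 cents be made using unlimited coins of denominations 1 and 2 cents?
Coefficient of x^112 in 1/(1-x^1) · 1/(1-x^2). Use j coins of 2 for j = 0..⌊112/2⌋ = 56, the rest in 1s: 56 + 1 = 57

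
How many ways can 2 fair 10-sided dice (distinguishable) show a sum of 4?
Coefficient of x^4 in (x + x² + ... + x^10)^2. By inclusion-exclusion on dice exceeding 10: Σ_j (-1)^j C(2,j)·C(4-1-10j, 1) = C(2,0)·C(3,1) = 1·3 = 3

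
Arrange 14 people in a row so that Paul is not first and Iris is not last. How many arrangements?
By inclusion-exclusion: 14! - 2×(14-1)! + (14-2)! = 87178291200 - 12454041600 + 479001600 = 75203251200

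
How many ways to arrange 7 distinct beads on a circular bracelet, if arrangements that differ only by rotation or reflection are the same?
(7-1)!/2 = 720/2 = 360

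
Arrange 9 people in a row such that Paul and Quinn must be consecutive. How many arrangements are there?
Treat the 2 as one block: (9-2+1)! × 2! = 40320 × 2 = 80640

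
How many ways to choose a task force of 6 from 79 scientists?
C(79,6) = 79!/(6!×73!) = 277962685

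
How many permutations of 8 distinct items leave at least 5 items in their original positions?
Exactly j fixed points: C(8,j)·!(8-j); sum over j ≥ 5 (derangement numbers via !m = (m-1)·(!(m-1) + !(m-2)): !0..!3 = 1, 0, 1, 2). Σ_{j=5}^{8} C(8,j)·!(8-j) = C(8,5)·!3 + C(8,6)·!2 + C(8,7)·!1 + C(8,8)·!0 = 56·2 + 28·1 + 8·0 + 1·1 = 141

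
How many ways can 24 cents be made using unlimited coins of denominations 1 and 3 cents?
Coefficient of x^24 in 1/(1-x^1) · 1/(1-x^3). Use j coins of 3 for j = 0..⌊24/3⌋ = 8, the rest in 1s: 8 + 1 = 9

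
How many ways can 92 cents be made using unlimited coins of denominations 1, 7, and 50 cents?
Coefficient of x^92 in 1/(1-x^1) · 1/(1-x^7) · 1/(1-x^50). Case on j = number of 50-cent coins (j = 0..1); remainder r = 92 - 50j is made from {1,7} in ⌊r/7⌋+1 ways. r = 92, 42 → 14 + 7 = 21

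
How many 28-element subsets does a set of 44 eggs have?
C(44,28) = 44!/(28!×16!) = 416714805914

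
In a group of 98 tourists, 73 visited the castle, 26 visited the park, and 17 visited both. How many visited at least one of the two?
|A∪B| = |A| + |B| - |A∩B| = 73 + 26 - 17 = 82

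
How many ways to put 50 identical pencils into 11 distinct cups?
C(50+11-1, 11-1) = C(60, 10) = 75394027566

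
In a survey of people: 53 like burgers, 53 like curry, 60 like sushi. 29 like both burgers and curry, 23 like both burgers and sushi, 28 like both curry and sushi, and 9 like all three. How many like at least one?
|A∪B∪C| = 53+53+60-29-23-28+9 = 95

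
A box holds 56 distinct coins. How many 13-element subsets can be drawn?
C(56,13) = 56!/(13!×43!) = 1889912732400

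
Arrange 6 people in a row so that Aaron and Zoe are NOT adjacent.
Total - adjacent = 6! - (6-1)!×2 = 720 - 240 = 480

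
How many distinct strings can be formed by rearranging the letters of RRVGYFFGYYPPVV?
14! / (2! × 2! × 2! × 3! × 3! × 2!) = 151351200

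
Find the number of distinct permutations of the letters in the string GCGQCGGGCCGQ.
12! / (4! × 6! × 2!) = 13860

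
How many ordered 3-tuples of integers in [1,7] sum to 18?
Coefficient of x^18 in (x + x² + ... + x^7)^3. By inclusion-exclusion on dice exceeding 7: Σ_j (-1)^j C(3,j)·C(18-1-7j, 2) = C(3,0)·C(17,2) - C(3,1)·C(10,2) + C(3,2)·C(3,2) = 1·136 - 3·45 + 3·3 = 10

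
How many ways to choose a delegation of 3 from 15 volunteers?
C(15,3) = 15!/(3!×12!) = 455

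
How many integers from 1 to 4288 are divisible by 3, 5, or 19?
⌊4288/3⌋+⌊4288/5⌋+⌊4288/19⌋ - ⌊4288/15⌋-⌊4288/57⌋-⌊4288/95⌋ + ⌊4288/285⌋ = 1429+857+225 - 285-75-45 + 15 = 2121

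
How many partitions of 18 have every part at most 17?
Let r_j(i) = number of partitions of i into parts ≤ j, for i = 0..18. r_1(i) = 1 for all i; r_j(i) = r_{j-1}(i) + r_j(i-j). Rows j = 2..17: ≤2: 1 1 2 2 3 3 4 4 5 5 6 6 7 7 8 8 9 9 10; ≤3: 1 1 2 3 4 5 7 8 10 12 14 16 19 21 24 27 30 33 37; ≤4: 1 1 2 3 5 6 9 11 15 18 23 27 34 39 47 54 64 72 84; ≤5: 1 1 2 3 5 7 10 13 18 23 30 37 47 57 70 84 101 119 141; ≤6: 1 1 2 3 5 7 11 14 20 26 35 44 58 71 90 110 136 163 199; ≤7: 1 1 2 3 5 7 11 15 21 28 38 49 65 82 105 131 164 201 248; ≤8: 1 1 2 3 5 7 11 15 22 29 40 52 70 89 116 146 186 230 288; ≤9: 1 1 2 3 5 7 11 15 22 30 41 54 73 94 123 157 201 252 318; ≤10: 1 1 2 3 5 7 11 15 22 30 42 55 75 97 128 164 212 267 340; ≤11: 1 1 2 3 5 7 11 15 22 30 42 56 76 99 131 169 219 278 355; ≤12: 1 1 2 3 5 7 11 15 22 30 42 56 77 100 133 172 224 285 366; ≤13: 1 1 2 3 5 7 11 15 22 30 42 56 77 101 134 174 227 290 373; ≤14: 1 1 2 3 5 7 11 15 22 30 42 56 77 101 135 175 229 293 378; ≤15: 1 1 2 3 5 7 11 15 22 30 42 56 77 101 135 176 230 295 381; ≤16: 1 1 2 3 5 7 11 15 22 30 42 56 77 101 135 176 231 296 383; ≤17: 1 1 2 3 5 7 11 15 22 30 42 56 77 101 135 176 231 297 384. r_17(18) = 384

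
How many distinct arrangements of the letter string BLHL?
4! / (2! × 1! × 1!) = 12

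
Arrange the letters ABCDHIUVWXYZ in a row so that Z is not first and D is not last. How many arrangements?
By inclusion-exclusion: 12! - 2×(12-1)! + (12-2)! = 479001600 - 79833600 + 3628800 = 402796800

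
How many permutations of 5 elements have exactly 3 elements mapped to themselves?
Choose the 3 fixed points C(5,3) = 10, derange the rest: !2 = Σ_{j=0}^{2} (-1)^j·2!/j! = 2 - 2 + 1 = 1. Product = 10 × 1 = 10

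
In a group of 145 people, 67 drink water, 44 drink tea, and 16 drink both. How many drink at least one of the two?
|A∪B| = |A| + |B| - |A∩B| = 67 + 44 - 16 = 95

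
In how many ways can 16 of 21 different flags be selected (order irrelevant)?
C(21,16) = 21!/(16!×5!) = 20349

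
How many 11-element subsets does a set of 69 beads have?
C(69,11) = 69!/(11!×58!) = 1823810410032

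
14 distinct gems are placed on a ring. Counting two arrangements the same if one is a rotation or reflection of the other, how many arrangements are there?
(14-1)!/2 = 6227020800/2 = 3113510400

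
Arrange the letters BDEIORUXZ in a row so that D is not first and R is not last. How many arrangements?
By inclusion-exclusion: 9! - 2×(9-1)! + (9-2)! = 362880 - 80640 + 5040 = 287280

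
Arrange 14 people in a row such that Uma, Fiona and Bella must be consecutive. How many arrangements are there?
Treat the 3 as one block: (14-3+1)! × 3! = 479001600 × 6 = 2874009600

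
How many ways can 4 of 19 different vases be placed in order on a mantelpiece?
P(19,4) = 19!/(19-4)! = 93024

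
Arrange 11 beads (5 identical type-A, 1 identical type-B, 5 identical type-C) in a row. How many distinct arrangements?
11! / (5! × 1! × 5!) = 2772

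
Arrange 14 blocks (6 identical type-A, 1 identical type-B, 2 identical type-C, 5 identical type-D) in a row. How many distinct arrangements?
14! / (6! × 1! × 2! × 5!) = 504504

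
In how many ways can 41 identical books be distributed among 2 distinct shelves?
C(41+2-1, 2-1) = C(42, 1) = 42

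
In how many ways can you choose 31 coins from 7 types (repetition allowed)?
C(31+7-1, 7-1) = C(37, 6) = 2324784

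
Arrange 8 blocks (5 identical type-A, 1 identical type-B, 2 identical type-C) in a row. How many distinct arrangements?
8! / (5! × 1! × 2!) = 168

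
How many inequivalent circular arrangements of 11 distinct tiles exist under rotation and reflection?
(11-1)!/2 = 3628800/2 = 1814400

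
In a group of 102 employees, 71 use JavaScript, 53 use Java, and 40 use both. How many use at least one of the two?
|A∪B| = |A| + |B| - |A∩B| = 71 + 53 - 40 = 84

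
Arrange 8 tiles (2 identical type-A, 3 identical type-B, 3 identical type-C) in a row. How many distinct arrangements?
8! / (2! × 3! × 3!) = 560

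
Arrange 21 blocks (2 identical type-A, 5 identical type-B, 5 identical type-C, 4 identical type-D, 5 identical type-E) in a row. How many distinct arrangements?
21! / (2! × 5! × 5! × 4! × 5!) = 615969113760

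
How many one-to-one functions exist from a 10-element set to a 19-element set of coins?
P(19,10) = 19!/(19-10)! = 335221286400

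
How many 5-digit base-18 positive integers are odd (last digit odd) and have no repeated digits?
Last∈{1,3,5,7,9,11,13,15,17}. Last=0: 0. Last nonzero: 9×16×P(16,3) = 483840. Total = 483840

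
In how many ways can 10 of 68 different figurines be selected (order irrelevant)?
C(68,10) = 68!/(10!×58!) = 290752384208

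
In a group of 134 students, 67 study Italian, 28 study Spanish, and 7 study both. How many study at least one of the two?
|A∪B| = |A| + |B| - |A∩B| = 67 + 28 - 7 = 88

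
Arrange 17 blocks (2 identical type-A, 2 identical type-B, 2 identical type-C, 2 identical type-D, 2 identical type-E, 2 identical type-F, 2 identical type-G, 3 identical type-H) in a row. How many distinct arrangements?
17! / (2! × 2! × 2! × 2! × 2! × 2! × 2! × 3!) = 463134672000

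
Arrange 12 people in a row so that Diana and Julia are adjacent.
Treat as block: (12-1)! × 2! = 39916800 × 2 = 79833600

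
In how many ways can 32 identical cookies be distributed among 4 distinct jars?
C(32+4-1, 4-1) = C(35, 3) = 6545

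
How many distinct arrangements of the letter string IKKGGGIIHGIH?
12! / (4! × 2! × 4! × 2!) = 207900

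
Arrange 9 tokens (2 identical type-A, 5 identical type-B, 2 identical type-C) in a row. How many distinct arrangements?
9! / (2! × 5! × 2!) = 756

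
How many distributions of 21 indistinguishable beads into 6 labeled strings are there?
C(21+6-1, 6-1) = C(26, 5) = 65780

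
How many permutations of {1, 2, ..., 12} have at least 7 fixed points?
Exactly j fixed points: C(12,j)·!(12-j); sum over j ≥ 7 (derangement numbers via !m = (m-1)·(!(m-1) + !(m-2)): !0..!5 = 1, 0, 1, 2, 9, 44). Σ_{j=7}^{12} C(12,j)·!(12-j) = C(12,7)·!5 + C(12,8)·!4 + C(12,9)·!3 + C(12,10)·!2 + C(12,11)·!1 + C(12,12)·!0 = 792·44 + 495·9 + 220·2 + 66·1 + 12·0 + 1·1 = 39810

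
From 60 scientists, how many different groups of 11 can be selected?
C(60,11) = 60!/(11!×49!) = 342700125300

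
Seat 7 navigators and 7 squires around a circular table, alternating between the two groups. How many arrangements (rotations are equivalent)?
Fix one of the navigators: (7-1)! ways for the remaining navigators, × 7! ways for the squires = 720 × 5040 = 3628800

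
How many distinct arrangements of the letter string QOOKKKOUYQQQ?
12! / (1! × 4! × 1! × 3! × 3!) = 554400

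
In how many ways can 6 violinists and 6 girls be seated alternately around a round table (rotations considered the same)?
Fix one of the violinists: (6-1)! ways for the remaining violinists, × 6! ways for the girls = 120 × 720 = 86400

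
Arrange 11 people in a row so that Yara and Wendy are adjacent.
Treat as block: (11-1)! × 2! = 3628800 × 2 = 7257600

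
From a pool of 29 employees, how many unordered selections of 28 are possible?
C(29,28) = 29!/(28!×1!) = 29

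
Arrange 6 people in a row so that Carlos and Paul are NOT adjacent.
Total - adjacent = 6! - (6-1)!×2 = 720 - 240 = 480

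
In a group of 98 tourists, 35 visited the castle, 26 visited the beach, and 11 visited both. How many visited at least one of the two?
|A∪B| = |A| + |B| - |A∩B| = 35 + 26 - 11 = 50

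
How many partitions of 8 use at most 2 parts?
By conjugation, equals partitions of 8 into parts ≤ 2. Let r_j(i) = number of partitions of i into parts ≤ j, for i = 0..8. r_1(i) = 1 for all i; r_j(i) = r_{j-1}(i) + r_j(i-j). Rows j = 2..2: ≤2: 1 1 2 2 3 3 4 4 5. r_2(8) = 5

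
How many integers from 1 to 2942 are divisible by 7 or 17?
⌊2942/7⌋ + ⌊2942/17⌋ - ⌊2942/119⌋ = 420 + 173 - 24 = 569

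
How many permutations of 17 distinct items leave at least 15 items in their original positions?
Exactly j fixed points: C(17,j)·!(17-j); sum over j ≥ 15 (derangement numbers via !m = (m-1)·(!(m-1) + !(m-2)): !0..!2 = 1, 0, 1). Σ_{j=15}^{17} C(17,j)·!(17-j) = C(17,15)·!2 + C(17,16)·!1 + C(17,17)·!0 = 136·1 + 17·0 + 1·1 = 137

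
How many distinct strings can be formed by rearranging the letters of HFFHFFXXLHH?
11! / (4! × 4! × 2! × 1!) = 34650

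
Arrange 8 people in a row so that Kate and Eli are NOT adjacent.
Total - adjacent = 8! - (8-1)!×2 = 40320 - 10080 = 30240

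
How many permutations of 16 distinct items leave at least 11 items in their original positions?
Exactly j fixed points: C(16,j)·!(16-j); sum over j ≥ 11 (derangement numbers via !m = (m-1)·(!(m-1) + !(m-2)): !0..!5 = 1, 0, 1, 2, 9, 44). Σ_{j=11}^{16} C(16,j)·!(16-j) = C(16,11)·!5 + C(16,12)·!4 + C(16,13)·!3 + C(16,14)·!2 + C(16,15)·!1 + C(16,16)·!0 = 4368·44 + 1820·9 + 560·2 + 120·1 + 16·0 + 1·1 = 209813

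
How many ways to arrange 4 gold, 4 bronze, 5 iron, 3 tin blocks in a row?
16! / (4! × 4! × 5! × 3!) = 50450400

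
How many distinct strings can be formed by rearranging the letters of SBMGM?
5! / (1! × 1! × 1! × 2!) = 60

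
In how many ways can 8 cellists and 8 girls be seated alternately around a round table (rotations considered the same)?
Fix one of the cellists: (8-1)! ways for the remaining cellists, × 8! ways for the girls = 5040 × 40320 = 203212800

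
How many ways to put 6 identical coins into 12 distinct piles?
C(6+12-1, 12-1) = C(17, 11) = 12376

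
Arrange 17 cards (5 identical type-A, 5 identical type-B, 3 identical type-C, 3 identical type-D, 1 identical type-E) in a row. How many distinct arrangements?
17! / (5! × 5! × 3! × 3! × 1!) = 686125440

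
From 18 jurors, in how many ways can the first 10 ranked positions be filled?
P(18,10) = 18!/(18-10)! = 158789030400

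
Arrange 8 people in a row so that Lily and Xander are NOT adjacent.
Total - adjacent = 8! - (8-1)!×2 = 40320 - 10080 = 30240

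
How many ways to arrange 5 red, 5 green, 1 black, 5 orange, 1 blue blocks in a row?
17! / (5! × 5! × 1! × 5! × 1!) = 205837632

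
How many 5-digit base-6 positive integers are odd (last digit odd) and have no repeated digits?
Last∈{1,3,5}. Last=0: 0. Last nonzero: 3×4×P(4,3) = 288. Total = 288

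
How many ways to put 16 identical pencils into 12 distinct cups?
C(16+12-1, 12-1) = C(27, 11) = 13037895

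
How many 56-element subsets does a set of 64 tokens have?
C(64,56) = 64!/(56!×8!) = 4426165368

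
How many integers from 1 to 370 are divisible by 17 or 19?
⌊370/17⌋ + ⌊370/19⌋ - ⌊370/323⌋ = 21 + 19 - 1 = 39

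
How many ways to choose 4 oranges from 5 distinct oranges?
C(5,4) = 5!/(4!×1!) = 5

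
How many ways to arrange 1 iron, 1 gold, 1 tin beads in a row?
3! / (1! × 1! × 1!) = 6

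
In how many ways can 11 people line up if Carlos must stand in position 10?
Fix one position: (11-1)! = 3628800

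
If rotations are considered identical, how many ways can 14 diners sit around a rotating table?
Circular: fix one position, arrange the rest. (14-1)! = 6227020800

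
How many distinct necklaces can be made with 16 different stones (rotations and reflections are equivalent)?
(16-1)!/2 = 1307674368000/2 = 653837184000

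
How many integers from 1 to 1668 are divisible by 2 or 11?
⌊1668/2⌋ + ⌊1668/11⌋ - ⌊1668/22⌋ = 834 + 151 - 75 = 910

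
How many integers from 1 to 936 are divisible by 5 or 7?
⌊936/5⌋ + ⌊936/7⌋ - ⌊936/35⌋ = 187 + 133 - 26 = 294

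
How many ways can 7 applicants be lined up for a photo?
7! = 5040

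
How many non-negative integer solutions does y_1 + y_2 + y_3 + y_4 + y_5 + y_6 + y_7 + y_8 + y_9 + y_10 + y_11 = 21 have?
C(21+11-1, 11-1) = C(31, 10) = 44352165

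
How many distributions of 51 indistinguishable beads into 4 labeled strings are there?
C(51+4-1, 4-1) = C(54, 3) = 24804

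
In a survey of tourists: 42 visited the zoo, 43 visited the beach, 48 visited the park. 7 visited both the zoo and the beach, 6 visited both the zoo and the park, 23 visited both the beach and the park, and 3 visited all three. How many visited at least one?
|A∪B∪C| = 42+43+48-7-6-23+3 = 100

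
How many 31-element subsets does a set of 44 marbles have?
C(44,31) = 44!/(31!×13!) = 51915526432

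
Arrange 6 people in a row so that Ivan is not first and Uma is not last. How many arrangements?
By inclusion-exclusion: 6! - 2×(6-1)! + (6-2)! = 720 - 240 + 24 = 504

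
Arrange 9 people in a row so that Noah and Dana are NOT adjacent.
Total - adjacent = 9! - (9-1)!×2 = 362880 - 80640 = 282240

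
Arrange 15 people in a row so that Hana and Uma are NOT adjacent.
Total - adjacent = 15! - (15-1)!×2 = 1307674368000 - 174356582400 = 1133317785600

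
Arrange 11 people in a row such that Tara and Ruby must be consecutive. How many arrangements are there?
Treat the 2 as one block: (11-2+1)! × 2! = 3628800 × 2 = 7257600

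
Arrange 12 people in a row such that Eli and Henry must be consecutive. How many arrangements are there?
Treat the 2 as one block: (12-2+1)! × 2! = 39916800 × 2 = 79833600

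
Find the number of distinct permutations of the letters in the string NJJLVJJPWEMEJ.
13! / (2! × 1! × 1! × 1! × 1! × 1! × 5! × 1!) = 25945920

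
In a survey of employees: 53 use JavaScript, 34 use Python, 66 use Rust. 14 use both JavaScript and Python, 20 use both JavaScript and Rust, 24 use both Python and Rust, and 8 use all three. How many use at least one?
|A∪B∪C| = 53+34+66-14-20-24+8 = 103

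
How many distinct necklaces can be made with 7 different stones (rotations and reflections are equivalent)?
(7-1)!/2 = 720/2 = 360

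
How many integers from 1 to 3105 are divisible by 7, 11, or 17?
⌊3105/7⌋+⌊3105/11⌋+⌊3105/17⌋ - ⌊3105/77⌋-⌊3105/119⌋-⌊3105/187⌋ + ⌊3105/1309⌋ = 443+282+182 - 40-26-16 + 2 = 827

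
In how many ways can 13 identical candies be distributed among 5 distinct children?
C(13+5-1, 5-1) = C(17, 4) = 2380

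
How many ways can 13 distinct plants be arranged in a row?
13! = 6227020800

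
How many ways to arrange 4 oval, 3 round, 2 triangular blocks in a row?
9! / (4! × 3! × 2!) = 1260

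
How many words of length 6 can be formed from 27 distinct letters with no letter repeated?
P(27,6) = 27!/(27-6)! = 213127200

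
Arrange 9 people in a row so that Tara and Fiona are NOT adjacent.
Total - adjacent = 9! - (9-1)!×2 = 362880 - 80640 = 282240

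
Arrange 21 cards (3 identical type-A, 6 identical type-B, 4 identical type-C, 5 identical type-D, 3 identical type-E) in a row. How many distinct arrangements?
21! / (3! × 6! × 4! × 5! × 3!) = 684410126400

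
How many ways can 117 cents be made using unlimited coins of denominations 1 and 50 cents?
Coefficient of x^117 in 1/(1-x^1) · 1/(1-x^50). Use j coins of 50 for j = 0..⌊117/50⌋ = 2, the rest in 1s: 2 + 1 = 3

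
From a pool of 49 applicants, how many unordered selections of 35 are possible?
C(49,35) = 49!/(35!×14!) = 675248872536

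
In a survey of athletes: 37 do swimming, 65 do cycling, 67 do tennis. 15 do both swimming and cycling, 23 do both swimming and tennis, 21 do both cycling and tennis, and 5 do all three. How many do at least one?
|A∪B∪C| = 37+65+67-15-23-21+5 = 115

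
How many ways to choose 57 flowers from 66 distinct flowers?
C(66,57) = 66!/(57!×9!) = 37014131440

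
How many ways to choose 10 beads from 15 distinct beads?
C(15,10) = 15!/(10!×5!) = 3003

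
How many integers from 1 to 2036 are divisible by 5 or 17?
⌊2036/5⌋ + ⌊2036/17⌋ - ⌊2036/85⌋ = 407 + 119 - 23 = 503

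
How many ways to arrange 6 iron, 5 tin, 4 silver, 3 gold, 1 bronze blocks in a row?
19! / (6! × 5! × 4! × 3! × 1!) = 9777287520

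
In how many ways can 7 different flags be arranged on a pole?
7! = 5040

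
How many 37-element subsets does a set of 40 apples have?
C(40,37) = 40!/(37!×3!) = 9880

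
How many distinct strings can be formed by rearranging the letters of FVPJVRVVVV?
10! / (1! × 1! × 1! × 1! × 6!) = 5040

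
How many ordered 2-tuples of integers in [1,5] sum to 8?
Coefficient of x^8 in (x + x² + ... + x^5)^2. By inclusion-exclusion on dice exceeding 5: Σ_j (-1)^j C(2,j)·C(8-1-5j, 1) = C(2,0)·C(7,1) - C(2,1)·C(2,1) = 1·7 - 2·2 = 3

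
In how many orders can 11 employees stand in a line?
11! = 39916800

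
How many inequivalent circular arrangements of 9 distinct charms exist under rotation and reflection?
(9-1)!/2 = 40320/2 = 20160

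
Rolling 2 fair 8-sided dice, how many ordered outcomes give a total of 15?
Coefficient of x^15 in (x + x² + ... + x^8)^2. By inclusion-exclusion on dice exceeding 8: Σ_j (-1)^j C(2,j)·C(15-1-8j, 1) = C(2,0)·C(14,1) - C(2,1)·C(6,1) = 1·14 - 2·6 = 2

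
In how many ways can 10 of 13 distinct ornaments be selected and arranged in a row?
P(13,10) = 13!/(13-10)! = 1037836800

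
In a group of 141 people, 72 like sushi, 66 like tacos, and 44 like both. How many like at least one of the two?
|A∪B| = |A| + |B| - |A∩B| = 72 + 66 - 44 = 94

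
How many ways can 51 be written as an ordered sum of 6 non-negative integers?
C(51+6-1, 6-1) = C(56, 5) = 3819816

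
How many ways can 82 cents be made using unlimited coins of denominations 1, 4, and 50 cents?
Coefficient of x^82 in 1/(1-x^1) · 1/(1-x^4) · 1/(1-x^50). Case on j = number of 50-cent coins (j = 0..1); remainder r = 82 - 50j is made from {1,4} in ⌊r/4⌋+1 ways. r = 82, 32 → 21 + 9 = 30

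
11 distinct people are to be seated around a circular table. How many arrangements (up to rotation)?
Circular: fix one position, arrange the rest. (11-1)! = 3628800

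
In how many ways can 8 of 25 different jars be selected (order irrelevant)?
C(25,8) = 25!/(8!×17!) = 1081575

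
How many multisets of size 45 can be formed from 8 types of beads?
C(45+8-1, 8-1) = C(52, 7) = 133784560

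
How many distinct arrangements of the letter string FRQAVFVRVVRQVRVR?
16! / (6! × 2! × 5! × 2! × 1!) = 60540480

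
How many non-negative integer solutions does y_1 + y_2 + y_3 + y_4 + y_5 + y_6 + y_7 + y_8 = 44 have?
C(44+8-1, 8-1) = C(51, 7) = 115775100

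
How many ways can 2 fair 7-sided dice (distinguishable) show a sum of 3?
Coefficient of x^3 in (x + x² + ... + x^7)^2. By inclusion-exclusion on dice exceeding 7: Σ_j (-1)^j C(2,j)·C(3-1-7j, 1) = C(2,0)·C(2,1) = 1·2 = 2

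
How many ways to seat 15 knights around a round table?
Circular: fix one position, arrange the rest. (15-1)! = 87178291200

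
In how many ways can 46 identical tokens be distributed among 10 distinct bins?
C(46+10-1, 10-1) = C(55, 9) = 6358402050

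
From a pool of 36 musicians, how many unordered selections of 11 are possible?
C(36,11) = 36!/(11!×25!) = 600805296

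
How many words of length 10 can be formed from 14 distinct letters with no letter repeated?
P(14,10) = 14!/(14-10)! = 3632428800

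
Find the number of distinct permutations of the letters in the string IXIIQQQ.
7! / (3! × 3! × 1!) = 140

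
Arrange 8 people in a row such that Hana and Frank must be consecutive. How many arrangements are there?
Treat the 2 as one block: (8-2+1)! × 2! = 5040 × 2 = 10080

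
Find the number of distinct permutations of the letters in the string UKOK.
4! / (2! × 1! × 1!) = 12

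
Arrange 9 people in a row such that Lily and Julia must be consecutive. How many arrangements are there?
Treat the 2 as one block: (9-2+1)! × 2! = 40320 × 2 = 80640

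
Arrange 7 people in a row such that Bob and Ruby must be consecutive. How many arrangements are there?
Treat the 2 as one block: (7-2+1)! × 2! = 720 × 2 = 1440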